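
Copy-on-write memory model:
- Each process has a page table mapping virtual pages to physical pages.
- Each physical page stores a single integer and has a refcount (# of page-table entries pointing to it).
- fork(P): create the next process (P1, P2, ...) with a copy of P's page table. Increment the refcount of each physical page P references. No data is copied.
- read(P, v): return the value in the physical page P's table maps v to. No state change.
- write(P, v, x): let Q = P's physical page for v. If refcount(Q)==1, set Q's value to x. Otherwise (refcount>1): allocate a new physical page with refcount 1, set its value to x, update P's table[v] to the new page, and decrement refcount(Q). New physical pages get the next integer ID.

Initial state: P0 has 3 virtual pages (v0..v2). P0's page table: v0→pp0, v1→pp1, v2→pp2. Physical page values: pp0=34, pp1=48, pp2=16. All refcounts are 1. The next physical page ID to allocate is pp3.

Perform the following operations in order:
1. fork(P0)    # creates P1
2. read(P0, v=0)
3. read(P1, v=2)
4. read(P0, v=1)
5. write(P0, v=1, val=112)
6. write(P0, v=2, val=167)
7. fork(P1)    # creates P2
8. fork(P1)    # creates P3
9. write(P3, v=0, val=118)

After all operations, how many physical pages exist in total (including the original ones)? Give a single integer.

Answer: 6

Derivation:
Op 1: fork(P0) -> P1. 3 ppages; refcounts: pp0:2 pp1:2 pp2:2
Op 2: read(P0, v0) -> 34. No state change.
Op 3: read(P1, v2) -> 16. No state change.
Op 4: read(P0, v1) -> 48. No state change.
Op 5: write(P0, v1, 112). refcount(pp1)=2>1 -> COPY to pp3. 4 ppages; refcounts: pp0:2 pp1:1 pp2:2 pp3:1
Op 6: write(P0, v2, 167). refcount(pp2)=2>1 -> COPY to pp4. 5 ppages; refcounts: pp0:2 pp1:1 pp2:1 pp3:1 pp4:1
Op 7: fork(P1) -> P2. 5 ppages; refcounts: pp0:3 pp1:2 pp2:2 pp3:1 pp4:1
Op 8: fork(P1) -> P3. 5 ppages; refcounts: pp0:4 pp1:3 pp2:3 pp3:1 pp4:1
Op 9: write(P3, v0, 118). refcount(pp0)=4>1 -> COPY to pp5. 6 ppages; refcounts: pp0:3 pp1:3 pp2:3 pp3:1 pp4:1 pp5:1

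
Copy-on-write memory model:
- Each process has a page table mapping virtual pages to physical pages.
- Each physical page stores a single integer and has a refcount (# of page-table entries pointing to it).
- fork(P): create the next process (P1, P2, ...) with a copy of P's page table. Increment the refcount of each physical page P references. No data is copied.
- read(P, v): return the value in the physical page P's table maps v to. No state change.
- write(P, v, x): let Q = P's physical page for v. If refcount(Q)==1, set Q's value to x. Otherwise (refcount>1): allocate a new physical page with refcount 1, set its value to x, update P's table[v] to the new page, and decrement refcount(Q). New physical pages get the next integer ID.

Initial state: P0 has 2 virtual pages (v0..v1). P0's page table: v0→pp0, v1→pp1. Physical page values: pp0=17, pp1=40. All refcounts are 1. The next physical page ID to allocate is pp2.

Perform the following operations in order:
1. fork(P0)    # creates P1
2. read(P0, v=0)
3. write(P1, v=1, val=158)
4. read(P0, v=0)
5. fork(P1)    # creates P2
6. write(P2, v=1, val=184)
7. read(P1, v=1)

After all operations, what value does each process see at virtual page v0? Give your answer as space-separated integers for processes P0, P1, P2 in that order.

Answer: 17 17 17

Derivation:
Op 1: fork(P0) -> P1. 2 ppages; refcounts: pp0:2 pp1:2
Op 2: read(P0, v0) -> 17. No state change.
Op 3: write(P1, v1, 158). refcount(pp1)=2>1 -> COPY to pp2. 3 ppages; refcounts: pp0:2 pp1:1 pp2:1
Op 4: read(P0, v0) -> 17. No state change.
Op 5: fork(P1) -> P2. 3 ppages; refcounts: pp0:3 pp1:1 pp2:2
Op 6: write(P2, v1, 184). refcount(pp2)=2>1 -> COPY to pp3. 4 ppages; refcounts: pp0:3 pp1:1 pp2:1 pp3:1
Op 7: read(P1, v1) -> 158. No state change.
P0: v0 -> pp0 = 17
P1: v0 -> pp0 = 17
P2: v0 -> pp0 = 17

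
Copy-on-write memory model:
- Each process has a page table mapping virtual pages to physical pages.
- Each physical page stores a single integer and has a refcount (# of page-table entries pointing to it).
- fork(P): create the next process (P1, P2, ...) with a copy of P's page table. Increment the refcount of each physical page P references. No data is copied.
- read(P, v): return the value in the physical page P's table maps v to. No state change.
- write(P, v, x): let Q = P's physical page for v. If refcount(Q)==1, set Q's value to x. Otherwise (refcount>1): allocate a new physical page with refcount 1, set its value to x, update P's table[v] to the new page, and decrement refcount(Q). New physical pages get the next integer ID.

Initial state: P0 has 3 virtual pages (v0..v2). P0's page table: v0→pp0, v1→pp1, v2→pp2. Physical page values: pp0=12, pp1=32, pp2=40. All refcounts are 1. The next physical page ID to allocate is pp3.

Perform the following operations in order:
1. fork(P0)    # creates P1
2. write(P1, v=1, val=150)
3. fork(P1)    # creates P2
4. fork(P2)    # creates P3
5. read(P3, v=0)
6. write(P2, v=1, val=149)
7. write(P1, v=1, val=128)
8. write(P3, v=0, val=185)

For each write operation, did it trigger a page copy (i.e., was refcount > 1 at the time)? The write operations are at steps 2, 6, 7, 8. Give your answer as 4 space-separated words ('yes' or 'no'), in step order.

Op 1: fork(P0) -> P1. 3 ppages; refcounts: pp0:2 pp1:2 pp2:2
Op 2: write(P1, v1, 150). refcount(pp1)=2>1 -> COPY to pp3. 4 ppages; refcounts: pp0:2 pp1:1 pp2:2 pp3:1
Op 3: fork(P1) -> P2. 4 ppages; refcounts: pp0:3 pp1:1 pp2:3 pp3:2
Op 4: fork(P2) -> P3. 4 ppages; refcounts: pp0:4 pp1:1 pp2:4 pp3:3
Op 5: read(P3, v0) -> 12. No state change.
Op 6: write(P2, v1, 149). refcount(pp3)=3>1 -> COPY to pp4. 5 ppages; refcounts: pp0:4 pp1:1 pp2:4 pp3:2 pp4:1
Op 7: write(P1, v1, 128). refcount(pp3)=2>1 -> COPY to pp5. 6 ppages; refcounts: pp0:4 pp1:1 pp2:4 pp3:1 pp4:1 pp5:1
Op 8: write(P3, v0, 185). refcount(pp0)=4>1 -> COPY to pp6. 7 ppages; refcounts: pp0:3 pp1:1 pp2:4 pp3:1 pp4:1 pp5:1 pp6:1

yes yes yes yes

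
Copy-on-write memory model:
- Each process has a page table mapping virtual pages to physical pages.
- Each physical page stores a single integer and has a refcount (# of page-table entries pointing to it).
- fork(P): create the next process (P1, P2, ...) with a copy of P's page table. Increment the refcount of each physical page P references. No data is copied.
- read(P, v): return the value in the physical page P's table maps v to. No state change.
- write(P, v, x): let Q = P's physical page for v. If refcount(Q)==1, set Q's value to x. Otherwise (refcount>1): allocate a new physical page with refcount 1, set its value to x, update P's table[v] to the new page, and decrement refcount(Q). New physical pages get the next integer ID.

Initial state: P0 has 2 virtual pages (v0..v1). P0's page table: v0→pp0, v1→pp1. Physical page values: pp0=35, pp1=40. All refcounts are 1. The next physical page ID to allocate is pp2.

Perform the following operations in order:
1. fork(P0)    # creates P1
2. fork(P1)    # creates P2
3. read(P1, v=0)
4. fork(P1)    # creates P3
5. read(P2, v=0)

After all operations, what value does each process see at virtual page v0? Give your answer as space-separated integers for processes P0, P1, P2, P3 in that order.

Op 1: fork(P0) -> P1. 2 ppages; refcounts: pp0:2 pp1:2
Op 2: fork(P1) -> P2. 2 ppages; refcounts: pp0:3 pp1:3
Op 3: read(P1, v0) -> 35. No state change.
Op 4: fork(P1) -> P3. 2 ppages; refcounts: pp0:4 pp1:4
Op 5: read(P2, v0) -> 35. No state change.
P0: v0 -> pp0 = 35
P1: v0 -> pp0 = 35
P2: v0 -> pp0 = 35
P3: v0 -> pp0 = 35

Answer: 35 35 35 35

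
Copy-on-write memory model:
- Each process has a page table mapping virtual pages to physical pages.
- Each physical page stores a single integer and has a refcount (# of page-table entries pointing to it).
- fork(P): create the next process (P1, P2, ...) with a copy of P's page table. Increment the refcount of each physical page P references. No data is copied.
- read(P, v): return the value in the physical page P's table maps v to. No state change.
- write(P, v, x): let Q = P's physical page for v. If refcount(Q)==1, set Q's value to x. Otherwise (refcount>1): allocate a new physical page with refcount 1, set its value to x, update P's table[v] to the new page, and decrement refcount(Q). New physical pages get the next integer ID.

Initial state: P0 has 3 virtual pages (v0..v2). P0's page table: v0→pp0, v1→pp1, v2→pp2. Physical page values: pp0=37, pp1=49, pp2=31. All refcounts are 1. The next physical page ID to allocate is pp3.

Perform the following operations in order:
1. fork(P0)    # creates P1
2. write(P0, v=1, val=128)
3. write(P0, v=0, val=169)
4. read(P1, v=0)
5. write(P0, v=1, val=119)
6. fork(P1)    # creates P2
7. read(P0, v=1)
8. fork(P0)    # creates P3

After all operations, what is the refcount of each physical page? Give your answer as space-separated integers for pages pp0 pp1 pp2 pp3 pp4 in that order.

Op 1: fork(P0) -> P1. 3 ppages; refcounts: pp0:2 pp1:2 pp2:2
Op 2: write(P0, v1, 128). refcount(pp1)=2>1 -> COPY to pp3. 4 ppages; refcounts: pp0:2 pp1:1 pp2:2 pp3:1
Op 3: write(P0, v0, 169). refcount(pp0)=2>1 -> COPY to pp4. 5 ppages; refcounts: pp0:1 pp1:1 pp2:2 pp3:1 pp4:1
Op 4: read(P1, v0) -> 37. No state change.
Op 5: write(P0, v1, 119). refcount(pp3)=1 -> write in place. 5 ppages; refcounts: pp0:1 pp1:1 pp2:2 pp3:1 pp4:1
Op 6: fork(P1) -> P2. 5 ppages; refcounts: pp0:2 pp1:2 pp2:3 pp3:1 pp4:1
Op 7: read(P0, v1) -> 119. No state change.
Op 8: fork(P0) -> P3. 5 ppages; refcounts: pp0:2 pp1:2 pp2:4 pp3:2 pp4:2

Answer: 2 2 4 2 2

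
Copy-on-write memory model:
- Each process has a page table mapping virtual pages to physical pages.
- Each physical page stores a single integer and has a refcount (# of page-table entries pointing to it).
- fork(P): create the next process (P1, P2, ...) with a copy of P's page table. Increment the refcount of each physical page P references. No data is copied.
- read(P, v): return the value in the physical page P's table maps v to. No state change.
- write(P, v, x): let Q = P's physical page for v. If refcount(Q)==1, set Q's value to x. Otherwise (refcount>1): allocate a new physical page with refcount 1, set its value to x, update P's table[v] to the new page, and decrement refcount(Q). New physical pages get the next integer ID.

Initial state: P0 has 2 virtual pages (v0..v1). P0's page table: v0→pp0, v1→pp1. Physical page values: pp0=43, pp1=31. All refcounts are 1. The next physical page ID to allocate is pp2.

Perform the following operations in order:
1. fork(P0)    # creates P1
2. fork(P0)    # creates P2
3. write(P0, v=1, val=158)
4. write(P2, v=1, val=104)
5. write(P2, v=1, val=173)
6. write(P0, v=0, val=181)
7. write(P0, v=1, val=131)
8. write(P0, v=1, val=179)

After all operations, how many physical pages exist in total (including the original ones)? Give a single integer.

Answer: 5

Derivation:
Op 1: fork(P0) -> P1. 2 ppages; refcounts: pp0:2 pp1:2
Op 2: fork(P0) -> P2. 2 ppages; refcounts: pp0:3 pp1:3
Op 3: write(P0, v1, 158). refcount(pp1)=3>1 -> COPY to pp2. 3 ppages; refcounts: pp0:3 pp1:2 pp2:1
Op 4: write(P2, v1, 104). refcount(pp1)=2>1 -> COPY to pp3. 4 ppages; refcounts: pp0:3 pp1:1 pp2:1 pp3:1
Op 5: write(P2, v1, 173). refcount(pp3)=1 -> write in place. 4 ppages; refcounts: pp0:3 pp1:1 pp2:1 pp3:1
Op 6: write(P0, v0, 181). refcount(pp0)=3>1 -> COPY to pp4. 5 ppages; refcounts: pp0:2 pp1:1 pp2:1 pp3:1 pp4:1
Op 7: write(P0, v1, 131). refcount(pp2)=1 -> write in place. 5 ppages; refcounts: pp0:2 pp1:1 pp2:1 pp3:1 pp4:1
Op 8: write(P0, v1, 179). refcount(pp2)=1 -> write in place. 5 ppages; refcounts: pp0:2 pp1:1 pp2:1 pp3:1 pp4:1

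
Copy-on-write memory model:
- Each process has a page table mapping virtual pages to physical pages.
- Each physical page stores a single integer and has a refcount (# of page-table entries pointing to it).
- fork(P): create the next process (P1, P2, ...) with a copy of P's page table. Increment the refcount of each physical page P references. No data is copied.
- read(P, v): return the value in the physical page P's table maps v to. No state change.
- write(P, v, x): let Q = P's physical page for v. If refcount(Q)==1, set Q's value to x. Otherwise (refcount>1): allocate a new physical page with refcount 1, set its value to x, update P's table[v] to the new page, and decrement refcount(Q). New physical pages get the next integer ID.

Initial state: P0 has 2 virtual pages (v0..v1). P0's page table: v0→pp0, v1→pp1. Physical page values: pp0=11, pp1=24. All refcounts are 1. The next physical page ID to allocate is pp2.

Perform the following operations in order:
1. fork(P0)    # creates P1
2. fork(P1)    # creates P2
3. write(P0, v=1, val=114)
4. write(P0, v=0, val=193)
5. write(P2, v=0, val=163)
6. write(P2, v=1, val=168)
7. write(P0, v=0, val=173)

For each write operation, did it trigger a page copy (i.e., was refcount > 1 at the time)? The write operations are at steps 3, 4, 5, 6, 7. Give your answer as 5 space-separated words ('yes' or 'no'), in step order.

Op 1: fork(P0) -> P1. 2 ppages; refcounts: pp0:2 pp1:2
Op 2: fork(P1) -> P2. 2 ppages; refcounts: pp0:3 pp1:3
Op 3: write(P0, v1, 114). refcount(pp1)=3>1 -> COPY to pp2. 3 ppages; refcounts: pp0:3 pp1:2 pp2:1
Op 4: write(P0, v0, 193). refcount(pp0)=3>1 -> COPY to pp3. 4 ppages; refcounts: pp0:2 pp1:2 pp2:1 pp3:1
Op 5: write(P2, v0, 163). refcount(pp0)=2>1 -> COPY to pp4. 5 ppages; refcounts: pp0:1 pp1:2 pp2:1 pp3:1 pp4:1
Op 6: write(P2, v1, 168). refcount(pp1)=2>1 -> COPY to pp5. 6 ppages; refcounts: pp0:1 pp1:1 pp2:1 pp3:1 pp4:1 pp5:1
Op 7: write(P0, v0, 173). refcount(pp3)=1 -> write in place. 6 ppages; refcounts: pp0:1 pp1:1 pp2:1 pp3:1 pp4:1 pp5:1

yes yes yes yes no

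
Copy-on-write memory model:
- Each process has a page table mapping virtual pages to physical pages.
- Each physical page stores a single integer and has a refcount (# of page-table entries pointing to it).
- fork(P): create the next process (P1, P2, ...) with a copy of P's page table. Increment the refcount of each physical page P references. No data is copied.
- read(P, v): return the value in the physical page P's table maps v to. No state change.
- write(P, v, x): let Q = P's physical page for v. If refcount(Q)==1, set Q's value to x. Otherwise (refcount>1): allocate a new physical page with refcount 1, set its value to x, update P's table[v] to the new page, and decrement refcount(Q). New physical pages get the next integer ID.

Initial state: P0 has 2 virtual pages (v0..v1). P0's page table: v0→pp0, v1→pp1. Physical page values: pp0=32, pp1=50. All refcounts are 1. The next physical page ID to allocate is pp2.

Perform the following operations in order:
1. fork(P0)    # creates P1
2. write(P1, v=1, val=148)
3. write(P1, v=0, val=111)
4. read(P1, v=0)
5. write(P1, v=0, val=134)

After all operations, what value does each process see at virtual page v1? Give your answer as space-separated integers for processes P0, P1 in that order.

Op 1: fork(P0) -> P1. 2 ppages; refcounts: pp0:2 pp1:2
Op 2: write(P1, v1, 148). refcount(pp1)=2>1 -> COPY to pp2. 3 ppages; refcounts: pp0:2 pp1:1 pp2:1
Op 3: write(P1, v0, 111). refcount(pp0)=2>1 -> COPY to pp3. 4 ppages; refcounts: pp0:1 pp1:1 pp2:1 pp3:1
Op 4: read(P1, v0) -> 111. No state change.
Op 5: write(P1, v0, 134). refcount(pp3)=1 -> write in place. 4 ppages; refcounts: pp0:1 pp1:1 pp2:1 pp3:1
P0: v1 -> pp1 = 50
P1: v1 -> pp2 = 148

Answer: 50 148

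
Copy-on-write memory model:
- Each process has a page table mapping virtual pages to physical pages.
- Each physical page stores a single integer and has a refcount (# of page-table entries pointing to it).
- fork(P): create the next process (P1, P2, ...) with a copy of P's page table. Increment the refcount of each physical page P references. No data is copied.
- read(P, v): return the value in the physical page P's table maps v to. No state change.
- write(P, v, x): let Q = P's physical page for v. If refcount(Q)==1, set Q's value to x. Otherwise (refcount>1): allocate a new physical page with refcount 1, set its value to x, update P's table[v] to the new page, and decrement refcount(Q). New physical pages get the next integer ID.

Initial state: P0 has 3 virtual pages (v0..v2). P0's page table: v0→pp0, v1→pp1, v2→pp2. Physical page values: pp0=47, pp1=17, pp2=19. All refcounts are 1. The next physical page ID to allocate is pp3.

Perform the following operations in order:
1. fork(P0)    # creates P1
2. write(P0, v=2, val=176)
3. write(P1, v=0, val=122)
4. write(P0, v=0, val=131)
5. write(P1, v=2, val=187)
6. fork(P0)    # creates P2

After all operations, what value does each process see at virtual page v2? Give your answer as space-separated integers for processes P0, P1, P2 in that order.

Op 1: fork(P0) -> P1. 3 ppages; refcounts: pp0:2 pp1:2 pp2:2
Op 2: write(P0, v2, 176). refcount(pp2)=2>1 -> COPY to pp3. 4 ppages; refcounts: pp0:2 pp1:2 pp2:1 pp3:1
Op 3: write(P1, v0, 122). refcount(pp0)=2>1 -> COPY to pp4. 5 ppages; refcounts: pp0:1 pp1:2 pp2:1 pp3:1 pp4:1
Op 4: write(P0, v0, 131). refcount(pp0)=1 -> write in place. 5 ppages; refcounts: pp0:1 pp1:2 pp2:1 pp3:1 pp4:1
Op 5: write(P1, v2, 187). refcount(pp2)=1 -> write in place. 5 ppages; refcounts: pp0:1 pp1:2 pp2:1 pp3:1 pp4:1
Op 6: fork(P0) -> P2. 5 ppages; refcounts: pp0:2 pp1:3 pp2:1 pp3:2 pp4:1
P0: v2 -> pp3 = 176
P1: v2 -> pp2 = 187
P2: v2 -> pp3 = 176

Answer: 176 187 176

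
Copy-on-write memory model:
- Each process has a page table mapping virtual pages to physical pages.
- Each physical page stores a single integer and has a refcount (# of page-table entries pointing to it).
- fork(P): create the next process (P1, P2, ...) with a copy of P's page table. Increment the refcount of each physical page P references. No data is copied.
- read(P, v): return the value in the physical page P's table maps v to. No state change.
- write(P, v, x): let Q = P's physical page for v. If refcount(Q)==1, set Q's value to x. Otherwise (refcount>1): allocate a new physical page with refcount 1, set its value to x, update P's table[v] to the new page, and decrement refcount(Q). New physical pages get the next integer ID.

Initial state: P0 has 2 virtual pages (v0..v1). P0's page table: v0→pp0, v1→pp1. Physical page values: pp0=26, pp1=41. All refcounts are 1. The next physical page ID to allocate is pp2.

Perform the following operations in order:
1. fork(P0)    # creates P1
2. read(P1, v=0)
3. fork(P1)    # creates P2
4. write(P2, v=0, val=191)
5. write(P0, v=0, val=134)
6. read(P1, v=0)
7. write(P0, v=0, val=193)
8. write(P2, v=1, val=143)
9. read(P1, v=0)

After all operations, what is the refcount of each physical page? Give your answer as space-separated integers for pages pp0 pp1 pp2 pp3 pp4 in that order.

Answer: 1 2 1 1 1

Derivation:
Op 1: fork(P0) -> P1. 2 ppages; refcounts: pp0:2 pp1:2
Op 2: read(P1, v0) -> 26. No state change.
Op 3: fork(P1) -> P2. 2 ppages; refcounts: pp0:3 pp1:3
Op 4: write(P2, v0, 191). refcount(pp0)=3>1 -> COPY to pp2. 3 ppages; refcounts: pp0:2 pp1:3 pp2:1
Op 5: write(P0, v0, 134). refcount(pp0)=2>1 -> COPY to pp3. 4 ppages; refcounts: pp0:1 pp1:3 pp2:1 pp3:1
Op 6: read(P1, v0) -> 26. No state change.
Op 7: write(P0, v0, 193). refcount(pp3)=1 -> write in place. 4 ppages; refcounts: pp0:1 pp1:3 pp2:1 pp3:1
Op 8: write(P2, v1, 143). refcount(pp1)=3>1 -> COPY to pp4. 5 ppages; refcounts: pp0:1 pp1:2 pp2:1 pp3:1 pp4:1
Op 9: read(P1, v0) -> 26. No state change.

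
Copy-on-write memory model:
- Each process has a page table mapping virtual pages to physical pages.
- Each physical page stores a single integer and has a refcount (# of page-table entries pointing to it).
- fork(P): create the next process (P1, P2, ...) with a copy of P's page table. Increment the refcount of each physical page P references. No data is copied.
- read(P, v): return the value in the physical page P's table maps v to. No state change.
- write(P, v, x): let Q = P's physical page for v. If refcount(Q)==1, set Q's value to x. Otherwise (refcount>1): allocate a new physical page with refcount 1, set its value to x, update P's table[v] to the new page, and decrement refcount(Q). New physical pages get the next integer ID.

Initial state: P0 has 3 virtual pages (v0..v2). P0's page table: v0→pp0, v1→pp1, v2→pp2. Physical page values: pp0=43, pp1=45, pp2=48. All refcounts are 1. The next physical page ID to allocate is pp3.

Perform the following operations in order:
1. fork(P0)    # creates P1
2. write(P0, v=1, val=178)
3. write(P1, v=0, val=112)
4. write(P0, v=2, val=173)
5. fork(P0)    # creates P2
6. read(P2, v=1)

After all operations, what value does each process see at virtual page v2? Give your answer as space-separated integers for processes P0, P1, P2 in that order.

Op 1: fork(P0) -> P1. 3 ppages; refcounts: pp0:2 pp1:2 pp2:2
Op 2: write(P0, v1, 178). refcount(pp1)=2>1 -> COPY to pp3. 4 ppages; refcounts: pp0:2 pp1:1 pp2:2 pp3:1
Op 3: write(P1, v0, 112). refcount(pp0)=2>1 -> COPY to pp4. 5 ppages; refcounts: pp0:1 pp1:1 pp2:2 pp3:1 pp4:1
Op 4: write(P0, v2, 173). refcount(pp2)=2>1 -> COPY to pp5. 6 ppages; refcounts: pp0:1 pp1:1 pp2:1 pp3:1 pp4:1 pp5:1
Op 5: fork(P0) -> P2. 6 ppages; refcounts: pp0:2 pp1:1 pp2:1 pp3:2 pp4:1 pp5:2
Op 6: read(P2, v1) -> 178. No state change.
P0: v2 -> pp5 = 173
P1: v2 -> pp2 = 48
P2: v2 -> pp5 = 173

Answer: 173 48 173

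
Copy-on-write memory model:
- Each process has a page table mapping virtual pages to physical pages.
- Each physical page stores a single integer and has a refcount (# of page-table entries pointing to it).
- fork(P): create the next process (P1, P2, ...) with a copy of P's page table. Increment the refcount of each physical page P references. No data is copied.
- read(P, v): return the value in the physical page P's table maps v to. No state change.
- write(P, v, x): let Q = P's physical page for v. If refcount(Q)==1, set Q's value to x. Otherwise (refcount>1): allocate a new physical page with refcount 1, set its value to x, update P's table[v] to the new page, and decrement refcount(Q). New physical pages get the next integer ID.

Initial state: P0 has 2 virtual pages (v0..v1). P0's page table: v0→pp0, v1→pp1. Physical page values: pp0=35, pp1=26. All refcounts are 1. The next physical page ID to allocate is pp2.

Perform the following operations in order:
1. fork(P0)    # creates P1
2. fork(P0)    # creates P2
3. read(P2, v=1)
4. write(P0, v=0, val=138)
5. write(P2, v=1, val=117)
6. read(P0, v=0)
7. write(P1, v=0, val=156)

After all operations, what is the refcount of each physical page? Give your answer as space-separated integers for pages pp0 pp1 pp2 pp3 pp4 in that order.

Answer: 1 2 1 1 1

Derivation:
Op 1: fork(P0) -> P1. 2 ppages; refcounts: pp0:2 pp1:2
Op 2: fork(P0) -> P2. 2 ppages; refcounts: pp0:3 pp1:3
Op 3: read(P2, v1) -> 26. No state change.
Op 4: write(P0, v0, 138). refcount(pp0)=3>1 -> COPY to pp2. 3 ppages; refcounts: pp0:2 pp1:3 pp2:1
Op 5: write(P2, v1, 117). refcount(pp1)=3>1 -> COPY to pp3. 4 ppages; refcounts: pp0:2 pp1:2 pp2:1 pp3:1
Op 6: read(P0, v0) -> 138. No state change.
Op 7: write(P1, v0, 156). refcount(pp0)=2>1 -> COPY to pp4. 5 ppages; refcounts: pp0:1 pp1:2 pp2:1 pp3:1 pp4:1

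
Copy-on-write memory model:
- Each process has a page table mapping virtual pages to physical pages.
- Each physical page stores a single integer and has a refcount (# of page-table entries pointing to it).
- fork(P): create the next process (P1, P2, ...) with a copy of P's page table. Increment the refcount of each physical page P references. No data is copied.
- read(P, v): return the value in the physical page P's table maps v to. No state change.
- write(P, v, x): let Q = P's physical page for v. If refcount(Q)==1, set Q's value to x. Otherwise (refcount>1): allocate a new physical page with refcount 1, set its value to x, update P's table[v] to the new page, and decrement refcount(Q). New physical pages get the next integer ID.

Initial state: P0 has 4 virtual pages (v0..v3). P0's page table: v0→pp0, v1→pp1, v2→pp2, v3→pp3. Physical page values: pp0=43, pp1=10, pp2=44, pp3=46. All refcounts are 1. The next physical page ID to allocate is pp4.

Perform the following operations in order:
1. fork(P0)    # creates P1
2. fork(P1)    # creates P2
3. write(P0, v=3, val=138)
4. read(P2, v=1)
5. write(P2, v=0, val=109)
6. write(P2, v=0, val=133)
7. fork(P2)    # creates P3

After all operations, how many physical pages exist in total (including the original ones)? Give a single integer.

Op 1: fork(P0) -> P1. 4 ppages; refcounts: pp0:2 pp1:2 pp2:2 pp3:2
Op 2: fork(P1) -> P2. 4 ppages; refcounts: pp0:3 pp1:3 pp2:3 pp3:3
Op 3: write(P0, v3, 138). refcount(pp3)=3>1 -> COPY to pp4. 5 ppages; refcounts: pp0:3 pp1:3 pp2:3 pp3:2 pp4:1
Op 4: read(P2, v1) -> 10. No state change.
Op 5: write(P2, v0, 109). refcount(pp0)=3>1 -> COPY to pp5. 6 ppages; refcounts: pp0:2 pp1:3 pp2:3 pp3:2 pp4:1 pp5:1
Op 6: write(P2, v0, 133). refcount(pp5)=1 -> write in place. 6 ppages; refcounts: pp0:2 pp1:3 pp2:3 pp3:2 pp4:1 pp5:1
Op 7: fork(P2) -> P3. 6 ppages; refcounts: pp0:2 pp1:4 pp2:4 pp3:3 pp4:1 pp5:2

Answer: 6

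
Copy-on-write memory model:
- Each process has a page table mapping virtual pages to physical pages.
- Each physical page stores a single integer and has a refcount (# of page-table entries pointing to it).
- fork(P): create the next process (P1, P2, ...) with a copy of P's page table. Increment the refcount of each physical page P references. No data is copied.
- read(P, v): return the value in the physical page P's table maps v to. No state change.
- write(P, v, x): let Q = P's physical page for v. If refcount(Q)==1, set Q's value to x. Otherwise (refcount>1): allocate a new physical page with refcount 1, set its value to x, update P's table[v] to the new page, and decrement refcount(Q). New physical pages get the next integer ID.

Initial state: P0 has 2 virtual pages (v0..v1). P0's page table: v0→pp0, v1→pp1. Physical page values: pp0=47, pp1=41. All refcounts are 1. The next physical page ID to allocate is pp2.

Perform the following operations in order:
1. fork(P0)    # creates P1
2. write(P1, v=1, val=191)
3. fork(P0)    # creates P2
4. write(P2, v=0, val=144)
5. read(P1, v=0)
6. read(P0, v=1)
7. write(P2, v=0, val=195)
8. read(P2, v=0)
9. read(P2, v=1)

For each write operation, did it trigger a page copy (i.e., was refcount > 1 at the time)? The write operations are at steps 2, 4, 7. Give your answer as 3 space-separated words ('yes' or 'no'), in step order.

Op 1: fork(P0) -> P1. 2 ppages; refcounts: pp0:2 pp1:2
Op 2: write(P1, v1, 191). refcount(pp1)=2>1 -> COPY to pp2. 3 ppages; refcounts: pp0:2 pp1:1 pp2:1
Op 3: fork(P0) -> P2. 3 ppages; refcounts: pp0:3 pp1:2 pp2:1
Op 4: write(P2, v0, 144). refcount(pp0)=3>1 -> COPY to pp3. 4 ppages; refcounts: pp0:2 pp1:2 pp2:1 pp3:1
Op 5: read(P1, v0) -> 47. No state change.
Op 6: read(P0, v1) -> 41. No state change.
Op 7: write(P2, v0, 195). refcount(pp3)=1 -> write in place. 4 ppages; refcounts: pp0:2 pp1:2 pp2:1 pp3:1
Op 8: read(P2, v0) -> 195. No state change.
Op 9: read(P2, v1) -> 41. No state change.

yes yes no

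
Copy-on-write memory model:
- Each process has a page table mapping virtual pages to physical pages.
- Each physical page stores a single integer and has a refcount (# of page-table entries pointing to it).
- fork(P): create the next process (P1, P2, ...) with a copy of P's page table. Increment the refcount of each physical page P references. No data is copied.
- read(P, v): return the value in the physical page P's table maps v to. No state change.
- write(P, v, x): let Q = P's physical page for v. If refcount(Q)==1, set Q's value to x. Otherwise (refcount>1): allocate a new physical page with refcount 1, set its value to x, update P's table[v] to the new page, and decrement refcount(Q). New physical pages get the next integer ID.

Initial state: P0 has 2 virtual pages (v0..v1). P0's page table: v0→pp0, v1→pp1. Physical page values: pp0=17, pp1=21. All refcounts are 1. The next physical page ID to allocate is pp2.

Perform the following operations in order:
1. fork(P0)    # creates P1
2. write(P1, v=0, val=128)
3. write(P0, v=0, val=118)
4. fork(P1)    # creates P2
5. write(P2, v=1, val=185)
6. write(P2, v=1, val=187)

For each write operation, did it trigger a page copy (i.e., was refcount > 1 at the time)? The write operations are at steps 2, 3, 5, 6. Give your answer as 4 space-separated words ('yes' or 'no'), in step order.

Op 1: fork(P0) -> P1. 2 ppages; refcounts: pp0:2 pp1:2
Op 2: write(P1, v0, 128). refcount(pp0)=2>1 -> COPY to pp2. 3 ppages; refcounts: pp0:1 pp1:2 pp2:1
Op 3: write(P0, v0, 118). refcount(pp0)=1 -> write in place. 3 ppages; refcounts: pp0:1 pp1:2 pp2:1
Op 4: fork(P1) -> P2. 3 ppages; refcounts: pp0:1 pp1:3 pp2:2
Op 5: write(P2, v1, 185). refcount(pp1)=3>1 -> COPY to pp3. 4 ppages; refcounts: pp0:1 pp1:2 pp2:2 pp3:1
Op 6: write(P2, v1, 187). refcount(pp3)=1 -> write in place. 4 ppages; refcounts: pp0:1 pp1:2 pp2:2 pp3:1

yes no yes no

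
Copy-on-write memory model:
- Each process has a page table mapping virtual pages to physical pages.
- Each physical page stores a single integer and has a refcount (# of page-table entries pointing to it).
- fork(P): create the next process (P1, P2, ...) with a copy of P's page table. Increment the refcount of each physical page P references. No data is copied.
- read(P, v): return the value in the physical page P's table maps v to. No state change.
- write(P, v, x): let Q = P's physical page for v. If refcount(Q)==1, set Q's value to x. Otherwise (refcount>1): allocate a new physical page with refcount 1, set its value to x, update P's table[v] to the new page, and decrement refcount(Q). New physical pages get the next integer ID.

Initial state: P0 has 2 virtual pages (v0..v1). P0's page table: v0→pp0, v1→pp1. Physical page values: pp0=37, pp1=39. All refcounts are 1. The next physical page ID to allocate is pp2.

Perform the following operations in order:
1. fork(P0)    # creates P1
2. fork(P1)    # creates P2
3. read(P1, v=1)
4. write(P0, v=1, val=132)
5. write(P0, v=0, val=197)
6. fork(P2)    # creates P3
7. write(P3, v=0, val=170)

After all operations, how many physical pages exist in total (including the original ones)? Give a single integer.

Answer: 5

Derivation:
Op 1: fork(P0) -> P1. 2 ppages; refcounts: pp0:2 pp1:2
Op 2: fork(P1) -> P2. 2 ppages; refcounts: pp0:3 pp1:3
Op 3: read(P1, v1) -> 39. No state change.
Op 4: write(P0, v1, 132). refcount(pp1)=3>1 -> COPY to pp2. 3 ppages; refcounts: pp0:3 pp1:2 pp2:1
Op 5: write(P0, v0, 197). refcount(pp0)=3>1 -> COPY to pp3. 4 ppages; refcounts: pp0:2 pp1:2 pp2:1 pp3:1
Op 6: fork(P2) -> P3. 4 ppages; refcounts: pp0:3 pp1:3 pp2:1 pp3:1
Op 7: write(P3, v0, 170). refcount(pp0)=3>1 -> COPY to pp4. 5 ppages; refcounts: pp0:2 pp1:3 pp2:1 pp3:1 pp4:1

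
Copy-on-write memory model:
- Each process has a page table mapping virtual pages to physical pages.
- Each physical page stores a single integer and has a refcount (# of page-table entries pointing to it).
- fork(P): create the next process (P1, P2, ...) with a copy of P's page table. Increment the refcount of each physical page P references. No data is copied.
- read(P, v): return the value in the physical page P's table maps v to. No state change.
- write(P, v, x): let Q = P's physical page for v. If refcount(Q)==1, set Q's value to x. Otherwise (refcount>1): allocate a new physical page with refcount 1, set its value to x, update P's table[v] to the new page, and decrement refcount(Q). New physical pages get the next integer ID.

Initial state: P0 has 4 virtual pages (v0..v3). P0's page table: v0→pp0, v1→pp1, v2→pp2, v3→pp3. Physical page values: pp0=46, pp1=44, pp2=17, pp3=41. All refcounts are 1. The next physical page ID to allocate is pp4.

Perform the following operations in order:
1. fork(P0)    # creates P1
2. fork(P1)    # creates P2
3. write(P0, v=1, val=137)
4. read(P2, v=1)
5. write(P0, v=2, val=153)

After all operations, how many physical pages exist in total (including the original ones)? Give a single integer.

Op 1: fork(P0) -> P1. 4 ppages; refcounts: pp0:2 pp1:2 pp2:2 pp3:2
Op 2: fork(P1) -> P2. 4 ppages; refcounts: pp0:3 pp1:3 pp2:3 pp3:3
Op 3: write(P0, v1, 137). refcount(pp1)=3>1 -> COPY to pp4. 5 ppages; refcounts: pp0:3 pp1:2 pp2:3 pp3:3 pp4:1
Op 4: read(P2, v1) -> 44. No state change.
Op 5: write(P0, v2, 153). refcount(pp2)=3>1 -> COPY to pp5. 6 ppages; refcounts: pp0:3 pp1:2 pp2:2 pp3:3 pp4:1 pp5:1

Answer: 6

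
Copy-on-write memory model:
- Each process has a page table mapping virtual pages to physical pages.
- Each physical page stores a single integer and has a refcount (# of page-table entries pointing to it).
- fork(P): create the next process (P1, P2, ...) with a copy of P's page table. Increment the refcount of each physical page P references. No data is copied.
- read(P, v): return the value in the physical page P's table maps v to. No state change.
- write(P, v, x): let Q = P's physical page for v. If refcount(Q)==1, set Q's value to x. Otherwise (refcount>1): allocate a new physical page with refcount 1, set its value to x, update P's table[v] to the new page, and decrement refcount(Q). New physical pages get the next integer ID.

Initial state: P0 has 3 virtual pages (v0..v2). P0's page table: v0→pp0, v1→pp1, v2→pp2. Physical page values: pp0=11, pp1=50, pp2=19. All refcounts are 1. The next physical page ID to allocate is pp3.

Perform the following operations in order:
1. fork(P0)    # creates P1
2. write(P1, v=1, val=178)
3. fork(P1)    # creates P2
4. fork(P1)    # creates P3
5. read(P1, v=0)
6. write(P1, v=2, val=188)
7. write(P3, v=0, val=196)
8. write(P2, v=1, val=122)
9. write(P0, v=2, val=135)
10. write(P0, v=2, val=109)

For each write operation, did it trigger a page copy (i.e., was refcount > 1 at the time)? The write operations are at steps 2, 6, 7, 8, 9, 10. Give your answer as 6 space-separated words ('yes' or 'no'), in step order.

Op 1: fork(P0) -> P1. 3 ppages; refcounts: pp0:2 pp1:2 pp2:2
Op 2: write(P1, v1, 178). refcount(pp1)=2>1 -> COPY to pp3. 4 ppages; refcounts: pp0:2 pp1:1 pp2:2 pp3:1
Op 3: fork(P1) -> P2. 4 ppages; refcounts: pp0:3 pp1:1 pp2:3 pp3:2
Op 4: fork(P1) -> P3. 4 ppages; refcounts: pp0:4 pp1:1 pp2:4 pp3:3
Op 5: read(P1, v0) -> 11. No state change.
Op 6: write(P1, v2, 188). refcount(pp2)=4>1 -> COPY to pp4. 5 ppages; refcounts: pp0:4 pp1:1 pp2:3 pp3:3 pp4:1
Op 7: write(P3, v0, 196). refcount(pp0)=4>1 -> COPY to pp5. 6 ppages; refcounts: pp0:3 pp1:1 pp2:3 pp3:3 pp4:1 pp5:1
Op 8: write(P2, v1, 122). refcount(pp3)=3>1 -> COPY to pp6. 7 ppages; refcounts: pp0:3 pp1:1 pp2:3 pp3:2 pp4:1 pp5:1 pp6:1
Op 9: write(P0, v2, 135). refcount(pp2)=3>1 -> COPY to pp7. 8 ppages; refcounts: pp0:3 pp1:1 pp2:2 pp3:2 pp4:1 pp5:1 pp6:1 pp7:1
Op 10: write(P0, v2, 109). refcount(pp7)=1 -> write in place. 8 ppages; refcounts: pp0:3 pp1:1 pp2:2 pp3:2 pp4:1 pp5:1 pp6:1 pp7:1

yes yes yes yes yes no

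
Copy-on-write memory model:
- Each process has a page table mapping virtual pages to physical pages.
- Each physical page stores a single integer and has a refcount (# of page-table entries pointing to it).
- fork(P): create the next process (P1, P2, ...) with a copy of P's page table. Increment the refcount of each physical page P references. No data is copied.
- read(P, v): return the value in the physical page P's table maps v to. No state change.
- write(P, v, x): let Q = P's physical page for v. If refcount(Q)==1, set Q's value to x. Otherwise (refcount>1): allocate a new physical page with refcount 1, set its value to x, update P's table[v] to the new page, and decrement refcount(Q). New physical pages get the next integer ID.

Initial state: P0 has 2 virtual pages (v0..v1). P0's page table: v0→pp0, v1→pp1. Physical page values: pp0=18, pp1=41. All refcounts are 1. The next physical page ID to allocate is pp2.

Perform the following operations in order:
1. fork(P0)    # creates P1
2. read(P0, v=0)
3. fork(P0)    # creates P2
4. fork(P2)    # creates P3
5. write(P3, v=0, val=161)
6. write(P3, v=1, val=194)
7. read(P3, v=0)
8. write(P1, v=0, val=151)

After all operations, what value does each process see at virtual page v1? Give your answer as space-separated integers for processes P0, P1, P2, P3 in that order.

Op 1: fork(P0) -> P1. 2 ppages; refcounts: pp0:2 pp1:2
Op 2: read(P0, v0) -> 18. No state change.
Op 3: fork(P0) -> P2. 2 ppages; refcounts: pp0:3 pp1:3
Op 4: fork(P2) -> P3. 2 ppages; refcounts: pp0:4 pp1:4
Op 5: write(P3, v0, 161). refcount(pp0)=4>1 -> COPY to pp2. 3 ppages; refcounts: pp0:3 pp1:4 pp2:1
Op 6: write(P3, v1, 194). refcount(pp1)=4>1 -> COPY to pp3. 4 ppages; refcounts: pp0:3 pp1:3 pp2:1 pp3:1
Op 7: read(P3, v0) -> 161. No state change.
Op 8: write(P1, v0, 151). refcount(pp0)=3>1 -> COPY to pp4. 5 ppages; refcounts: pp0:2 pp1:3 pp2:1 pp3:1 pp4:1
P0: v1 -> pp1 = 41
P1: v1 -> pp1 = 41
P2: v1 -> pp1 = 41
P3: v1 -> pp3 = 194

Answer: 41 41 41 194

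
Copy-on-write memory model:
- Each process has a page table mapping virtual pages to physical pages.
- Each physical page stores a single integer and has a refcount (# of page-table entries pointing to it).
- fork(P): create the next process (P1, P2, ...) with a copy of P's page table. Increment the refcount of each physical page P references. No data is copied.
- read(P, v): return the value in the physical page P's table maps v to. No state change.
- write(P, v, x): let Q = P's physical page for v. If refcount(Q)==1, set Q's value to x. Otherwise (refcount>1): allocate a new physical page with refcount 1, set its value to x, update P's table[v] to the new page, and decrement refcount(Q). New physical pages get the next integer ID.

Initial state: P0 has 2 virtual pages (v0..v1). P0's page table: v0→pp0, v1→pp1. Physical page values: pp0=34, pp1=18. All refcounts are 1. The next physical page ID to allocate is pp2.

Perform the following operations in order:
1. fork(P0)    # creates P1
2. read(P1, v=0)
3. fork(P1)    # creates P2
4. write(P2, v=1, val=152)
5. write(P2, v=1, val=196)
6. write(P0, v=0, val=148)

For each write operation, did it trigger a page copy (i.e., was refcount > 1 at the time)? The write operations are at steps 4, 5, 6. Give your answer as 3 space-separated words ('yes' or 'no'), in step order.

Op 1: fork(P0) -> P1. 2 ppages; refcounts: pp0:2 pp1:2
Op 2: read(P1, v0) -> 34. No state change.
Op 3: fork(P1) -> P2. 2 ppages; refcounts: pp0:3 pp1:3
Op 4: write(P2, v1, 152). refcount(pp1)=3>1 -> COPY to pp2. 3 ppages; refcounts: pp0:3 pp1:2 pp2:1
Op 5: write(P2, v1, 196). refcount(pp2)=1 -> write in place. 3 ppages; refcounts: pp0:3 pp1:2 pp2:1
Op 6: write(P0, v0, 148). refcount(pp0)=3>1 -> COPY to pp3. 4 ppages; refcounts: pp0:2 pp1:2 pp2:1 pp3:1

yes no yes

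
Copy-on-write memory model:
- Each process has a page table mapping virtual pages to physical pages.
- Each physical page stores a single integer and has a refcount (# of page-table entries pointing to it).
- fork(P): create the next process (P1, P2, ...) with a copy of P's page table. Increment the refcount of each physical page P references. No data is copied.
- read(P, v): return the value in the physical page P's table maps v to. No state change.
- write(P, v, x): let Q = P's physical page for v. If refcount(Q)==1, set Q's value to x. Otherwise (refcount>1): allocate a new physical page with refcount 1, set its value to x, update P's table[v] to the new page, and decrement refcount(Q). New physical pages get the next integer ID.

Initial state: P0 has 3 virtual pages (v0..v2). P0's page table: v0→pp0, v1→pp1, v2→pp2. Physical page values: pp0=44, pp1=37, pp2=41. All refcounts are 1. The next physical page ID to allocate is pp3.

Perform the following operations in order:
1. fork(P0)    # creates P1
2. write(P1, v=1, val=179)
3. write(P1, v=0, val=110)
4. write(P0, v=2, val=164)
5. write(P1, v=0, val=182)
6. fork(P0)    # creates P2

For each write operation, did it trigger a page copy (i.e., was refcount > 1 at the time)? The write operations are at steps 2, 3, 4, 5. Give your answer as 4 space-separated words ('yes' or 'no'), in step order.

Op 1: fork(P0) -> P1. 3 ppages; refcounts: pp0:2 pp1:2 pp2:2
Op 2: write(P1, v1, 179). refcount(pp1)=2>1 -> COPY to pp3. 4 ppages; refcounts: pp0:2 pp1:1 pp2:2 pp3:1
Op 3: write(P1, v0, 110). refcount(pp0)=2>1 -> COPY to pp4. 5 ppages; refcounts: pp0:1 pp1:1 pp2:2 pp3:1 pp4:1
Op 4: write(P0, v2, 164). refcount(pp2)=2>1 -> COPY to pp5. 6 ppages; refcounts: pp0:1 pp1:1 pp2:1 pp3:1 pp4:1 pp5:1
Op 5: write(P1, v0, 182). refcount(pp4)=1 -> write in place. 6 ppages; refcounts: pp0:1 pp1:1 pp2:1 pp3:1 pp4:1 pp5:1
Op 6: fork(P0) -> P2. 6 ppages; refcounts: pp0:2 pp1:2 pp2:1 pp3:1 pp4:1 pp5:2

yes yes yes no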